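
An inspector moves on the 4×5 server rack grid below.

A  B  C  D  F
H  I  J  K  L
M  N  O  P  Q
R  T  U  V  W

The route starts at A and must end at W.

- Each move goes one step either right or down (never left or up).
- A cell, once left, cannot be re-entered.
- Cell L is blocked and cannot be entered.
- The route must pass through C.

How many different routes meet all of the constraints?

7

A right/down-only route from A to W makes exactly 3 down-moves and 4 right-moves in some order.
With no other constraints that would be C(7,3) = 35 routes.
Split at C and multiply the segment counts (each segment already excludes blocked cells): A→C: 1; C→W: 7; product = 7.
That gives 7 routes.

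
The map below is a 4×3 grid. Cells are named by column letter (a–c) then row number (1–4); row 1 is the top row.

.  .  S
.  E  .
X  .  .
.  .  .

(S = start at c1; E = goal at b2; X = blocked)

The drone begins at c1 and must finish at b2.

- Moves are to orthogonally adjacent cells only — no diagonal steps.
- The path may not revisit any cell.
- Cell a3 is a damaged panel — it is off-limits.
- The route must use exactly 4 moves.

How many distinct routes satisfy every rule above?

2

Need simple routes of exactly 4 moves from c1 to b2 (Manhattan distance 2, so 1 moves are spent on a detour and 1 undoing it).
Enumerating: c1 c2 c3 b3 b2 | c1 b1 a1 a2 b2.
That gives 2 routes.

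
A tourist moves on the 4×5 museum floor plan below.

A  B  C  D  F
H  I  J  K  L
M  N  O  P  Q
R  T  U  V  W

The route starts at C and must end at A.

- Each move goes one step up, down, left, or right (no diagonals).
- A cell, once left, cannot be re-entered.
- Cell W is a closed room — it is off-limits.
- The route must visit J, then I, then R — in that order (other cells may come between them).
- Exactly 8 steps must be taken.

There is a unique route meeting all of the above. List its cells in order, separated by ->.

The waypoints must appear in the order J, I, R, with no cell reused.
Route from C: down 1 to J, left 1 to I, down 2 to T, left 1 to R, up 3 to A — 8 moves in all.
Check: order respected (J at step 1, I at step 2, R at step 5); 8 moves as required.

C -> J -> I -> N -> T -> R -> M -> H -> A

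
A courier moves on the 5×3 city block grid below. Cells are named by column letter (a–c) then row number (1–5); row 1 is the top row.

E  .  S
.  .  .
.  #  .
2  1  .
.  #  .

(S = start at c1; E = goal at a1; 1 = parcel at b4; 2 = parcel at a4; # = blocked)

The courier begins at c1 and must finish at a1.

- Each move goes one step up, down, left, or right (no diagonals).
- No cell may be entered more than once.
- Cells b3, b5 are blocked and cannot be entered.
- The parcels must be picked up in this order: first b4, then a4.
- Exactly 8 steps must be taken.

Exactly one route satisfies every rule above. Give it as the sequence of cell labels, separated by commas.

The waypoints must appear in the order b4, a4, with no cell reused.
Route from c1: down 3 to c4, left 2 to a4, up 3 to a1 — 8 moves in all.
Check: order respected (1 at step 4, 2 at step 5); 8 moves as required.

c1, c2, c3, c4, b4, a4, a3, a2, a1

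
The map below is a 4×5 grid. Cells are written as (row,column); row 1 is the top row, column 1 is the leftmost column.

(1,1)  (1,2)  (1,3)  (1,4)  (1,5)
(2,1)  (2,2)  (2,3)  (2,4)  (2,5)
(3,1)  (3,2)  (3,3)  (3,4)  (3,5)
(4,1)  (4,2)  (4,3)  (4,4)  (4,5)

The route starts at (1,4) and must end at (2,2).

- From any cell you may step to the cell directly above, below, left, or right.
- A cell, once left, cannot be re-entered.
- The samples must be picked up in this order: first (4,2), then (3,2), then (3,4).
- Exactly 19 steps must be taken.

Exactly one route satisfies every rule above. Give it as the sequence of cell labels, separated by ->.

The waypoints must appear in the order (4,2), (3,2), (3,4), with no cell reused.
Route from (1,4): right to (1,5), 3× down (reaching (4,5)), 4× left (reaching (4,1)), up to (3,1), 3× right (reaching (3,4)), up to (2,4), left to (2,3), up to (1,3), 2× left (reaching (1,1)), down to (2,1), right to (2,2) — 19 moves in all.
Check: order respected ((4,2) at step 7, (3,2) at step 10, (3,4) at step 12); 19 moves as required.

(1,4) -> (1,5) -> (2,5) -> (3,5) -> (4,5) -> (4,4) -> (4,3) -> (4,2) -> (4,1) -> (3,1) -> (3,2) -> (3,3) -> (3,4) -> (2,4) -> (2,3) -> (1,3) -> (1,2) -> (1,1) -> (2,1) -> (2,2)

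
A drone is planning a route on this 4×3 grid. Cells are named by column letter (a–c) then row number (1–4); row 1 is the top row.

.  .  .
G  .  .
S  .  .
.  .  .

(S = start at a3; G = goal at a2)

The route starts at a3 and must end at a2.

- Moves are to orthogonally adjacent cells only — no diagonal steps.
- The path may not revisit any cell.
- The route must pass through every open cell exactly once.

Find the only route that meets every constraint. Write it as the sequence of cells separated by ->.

a3 -> a4 -> b4 -> c4 -> c3 -> b3 -> b2 -> c2 -> c1 -> b1 -> a1 -> a2

Need to visit all 12 open cells exactly once, starting at a3 and ending at a2.
Route from a3: down 1 to a4, right 2 to c4, up 1 to c3, left 1 to b3, up 1 to b2, right 1 to c2, up 1 to c1, left 2 to a1, down 1 to a2 — 11 moves in all.
Check: all 12 open cells covered.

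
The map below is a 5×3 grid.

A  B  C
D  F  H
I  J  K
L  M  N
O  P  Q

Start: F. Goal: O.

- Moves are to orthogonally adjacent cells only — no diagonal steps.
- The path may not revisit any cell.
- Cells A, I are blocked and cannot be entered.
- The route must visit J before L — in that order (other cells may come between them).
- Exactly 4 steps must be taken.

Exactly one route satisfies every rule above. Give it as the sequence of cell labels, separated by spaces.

The waypoints must appear in the order J, L, with no cell reused.
Route from F: 2× down (reaching M), left to L, down to O — 4 moves in all.
Check: order respected (J at step 1, L at step 3); 4 moves as required.

F J M L O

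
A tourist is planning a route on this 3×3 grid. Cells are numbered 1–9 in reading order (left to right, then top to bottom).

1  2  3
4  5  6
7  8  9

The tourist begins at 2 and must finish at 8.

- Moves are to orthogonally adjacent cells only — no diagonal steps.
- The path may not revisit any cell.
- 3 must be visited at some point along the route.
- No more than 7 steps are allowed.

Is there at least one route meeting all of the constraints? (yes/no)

yes

One route that works: 2 → 3 → 6 → 9 → 8.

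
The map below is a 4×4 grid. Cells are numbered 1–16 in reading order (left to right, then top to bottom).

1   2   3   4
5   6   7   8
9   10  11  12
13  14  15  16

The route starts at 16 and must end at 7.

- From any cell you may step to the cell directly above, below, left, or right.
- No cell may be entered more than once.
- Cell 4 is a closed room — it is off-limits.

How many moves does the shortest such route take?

3

The Manhattan distance from 16 to 7 is |4−2| + |4−3| = 3, so at least 3 moves are needed.
A route of 3 moves achieves this: 16 → 12 → 8 → 7.
Since 3 matches the lower bound, it is optimal.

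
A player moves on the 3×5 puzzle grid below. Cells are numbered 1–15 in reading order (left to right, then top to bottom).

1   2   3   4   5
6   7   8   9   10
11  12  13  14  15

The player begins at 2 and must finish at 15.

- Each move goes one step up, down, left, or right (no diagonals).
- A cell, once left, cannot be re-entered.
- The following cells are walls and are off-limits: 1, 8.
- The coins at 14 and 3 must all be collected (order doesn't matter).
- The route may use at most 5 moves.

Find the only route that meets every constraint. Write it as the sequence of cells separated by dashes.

2 - 3 - 4 - 9 - 14 - 15

Any route must reach 14 and 3 and still end at 15 within 5 moves, so the order of the required stops is forced.
Route from 2: 2× right (reaching 4), 2× down (reaching 14), right to 15 — 5 moves in all.
Check: all required cells visited; 5 ≤ 5 moves.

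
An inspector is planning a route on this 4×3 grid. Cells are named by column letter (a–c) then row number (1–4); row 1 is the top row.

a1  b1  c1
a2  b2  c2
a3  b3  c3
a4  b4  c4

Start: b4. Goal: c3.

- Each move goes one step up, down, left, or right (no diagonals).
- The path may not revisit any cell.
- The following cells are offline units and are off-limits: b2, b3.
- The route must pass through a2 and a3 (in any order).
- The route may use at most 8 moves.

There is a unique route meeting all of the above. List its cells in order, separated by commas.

b4, a4, a3, a2, a1, b1, c1, c2, c3

The budget equals the shortest possible length, so every move has to be on a shortest route through the required cells.
Route from b4: left to a4, 3× up (reaching a1), 2× right (reaching c1), 2× down (reaching c3) — 8 moves in all.
Check: all required cells visited; 8 ≤ 8 moves.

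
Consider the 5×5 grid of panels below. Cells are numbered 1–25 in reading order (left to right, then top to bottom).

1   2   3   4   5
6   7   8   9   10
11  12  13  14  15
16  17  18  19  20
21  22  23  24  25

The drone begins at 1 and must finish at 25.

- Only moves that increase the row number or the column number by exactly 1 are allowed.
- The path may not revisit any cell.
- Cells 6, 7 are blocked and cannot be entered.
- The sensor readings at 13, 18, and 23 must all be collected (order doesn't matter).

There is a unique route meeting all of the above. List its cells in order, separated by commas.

Moves only go right or down, so the column and row indices never decrease.
Route from 1: right 2 to 3, down 4 to 23, right 2 to 25 — 8 moves in all.
Check: all required cells visited.

1, 2, 3, 8, 13, 18, 23, 24, 25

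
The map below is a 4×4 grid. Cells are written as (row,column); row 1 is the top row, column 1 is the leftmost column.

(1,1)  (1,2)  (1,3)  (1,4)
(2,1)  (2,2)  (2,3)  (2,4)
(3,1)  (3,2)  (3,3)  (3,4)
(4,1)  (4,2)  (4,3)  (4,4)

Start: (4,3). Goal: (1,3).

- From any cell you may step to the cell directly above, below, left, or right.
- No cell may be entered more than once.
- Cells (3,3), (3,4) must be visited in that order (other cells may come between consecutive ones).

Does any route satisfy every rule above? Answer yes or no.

One route that works: (4,3) → (3,3) → (3,4) → (2,4) → (1,4) → (1,3).

yes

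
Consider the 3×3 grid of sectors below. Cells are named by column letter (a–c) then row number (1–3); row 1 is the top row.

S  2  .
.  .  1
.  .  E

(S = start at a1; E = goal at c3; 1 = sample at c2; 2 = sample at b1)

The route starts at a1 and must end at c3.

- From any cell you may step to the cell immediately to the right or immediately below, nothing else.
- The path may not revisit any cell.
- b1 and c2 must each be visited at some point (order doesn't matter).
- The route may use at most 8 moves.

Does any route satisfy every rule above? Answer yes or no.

yes

One route that works: a1 → b1 → b2 → c2 → c3.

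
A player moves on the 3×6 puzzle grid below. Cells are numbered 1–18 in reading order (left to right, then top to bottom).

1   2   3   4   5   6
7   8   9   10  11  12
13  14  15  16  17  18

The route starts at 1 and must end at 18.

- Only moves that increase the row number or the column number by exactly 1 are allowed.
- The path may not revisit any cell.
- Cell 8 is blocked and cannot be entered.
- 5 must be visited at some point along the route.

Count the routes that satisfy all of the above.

3

A right/down-only route from 1 to 18 makes exactly 2 down-moves and 5 right-moves in some order.
With no other constraints that would be C(7,2) = 21 routes.
Split at 5 and multiply the segment counts (each segment already excludes blocked cells): 1→5: 1; 5→18: 3; product = 3.
That gives 3 routes.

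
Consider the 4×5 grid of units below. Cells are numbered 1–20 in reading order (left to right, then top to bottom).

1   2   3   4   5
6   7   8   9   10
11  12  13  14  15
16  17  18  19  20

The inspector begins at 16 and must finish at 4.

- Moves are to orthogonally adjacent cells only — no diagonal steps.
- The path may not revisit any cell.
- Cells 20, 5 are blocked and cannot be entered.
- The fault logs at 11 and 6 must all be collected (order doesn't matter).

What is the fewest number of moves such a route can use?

6

Any route passes through 11 and 6 in some order between 16 and 4. Summing Manhattan distances along each leg and taking the cheapest ordering (16 → 11 → 6 → 4) gives a lower bound of 1 + 1 + 4 = 6 moves.
A route of 6 moves achieves this: 16 → 11 → 6 → 1 → 2 → 3 → 4.
Since 6 matches the lower bound, it is optimal.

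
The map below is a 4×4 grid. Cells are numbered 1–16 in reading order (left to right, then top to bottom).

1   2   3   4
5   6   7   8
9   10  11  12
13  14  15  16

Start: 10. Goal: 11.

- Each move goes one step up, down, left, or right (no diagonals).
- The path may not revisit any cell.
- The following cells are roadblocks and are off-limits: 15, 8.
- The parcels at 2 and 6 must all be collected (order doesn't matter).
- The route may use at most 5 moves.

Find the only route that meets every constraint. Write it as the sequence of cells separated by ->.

Any route must reach 2 and 6 and still end at 11 within 5 moves, so the order of the required stops is forced.
Route from 10: up 2 to 2, right 1 to 3, down 2 to 11 — 5 moves in all.
Check: all required cells visited; 5 ≤ 5 moves.

10 -> 6 -> 2 -> 3 -> 7 -> 11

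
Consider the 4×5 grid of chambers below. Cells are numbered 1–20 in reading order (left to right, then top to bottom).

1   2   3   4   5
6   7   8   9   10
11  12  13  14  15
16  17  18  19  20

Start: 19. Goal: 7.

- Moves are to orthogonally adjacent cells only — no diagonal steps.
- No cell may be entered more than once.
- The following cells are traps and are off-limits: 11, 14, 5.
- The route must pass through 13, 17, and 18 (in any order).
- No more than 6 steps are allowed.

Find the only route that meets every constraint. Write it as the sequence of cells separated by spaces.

19 18 17 12 13 8 7

Any route must reach 13, 17, and 18 and still end at 7 within 6 moves, so the order of the required stops is forced.
Route from 19: left 2 to 17, up 1 to 12, right 1 to 13, up 1 to 8, left 1 to 7 — 6 moves in all.
Check: all required cells visited; 6 ≤ 6 moves.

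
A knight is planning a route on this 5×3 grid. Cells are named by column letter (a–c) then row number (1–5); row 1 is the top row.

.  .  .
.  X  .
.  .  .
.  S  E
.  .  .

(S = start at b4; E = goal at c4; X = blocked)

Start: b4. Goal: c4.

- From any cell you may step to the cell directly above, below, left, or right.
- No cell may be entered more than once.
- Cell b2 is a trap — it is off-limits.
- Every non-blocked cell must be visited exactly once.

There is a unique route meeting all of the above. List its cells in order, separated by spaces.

Need to visit all 14 open cells exactly once, starting at b4 and ending at c4.
Route from b4: up 1 to b3, right 1 to c3, up 2 to c1, left 2 to a1, down 4 to a5, right 2 to c5, up 1 to c4 — 13 moves in all.
Check: all 14 open cells covered.

b4 b3 c3 c2 c1 b1 a1 a2 a3 a4 a5 b5 c5 c4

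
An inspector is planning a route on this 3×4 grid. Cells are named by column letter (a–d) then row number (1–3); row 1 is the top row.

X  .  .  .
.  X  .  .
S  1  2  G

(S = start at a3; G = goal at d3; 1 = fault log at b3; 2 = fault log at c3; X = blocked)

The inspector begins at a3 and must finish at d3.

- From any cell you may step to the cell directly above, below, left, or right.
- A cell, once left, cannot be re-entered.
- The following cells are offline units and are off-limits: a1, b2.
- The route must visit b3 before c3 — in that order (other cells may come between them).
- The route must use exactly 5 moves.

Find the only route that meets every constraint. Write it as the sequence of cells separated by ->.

a3 -> b3 -> c3 -> c2 -> d2 -> d3

The waypoints must appear in the order b3, c3, with no cell reused.
Route from a3: right 2 to c3, up 1 to c2, right 1 to d2, down 1 to d3 — 5 moves in all.
Check: order respected (1 at step 1, 2 at step 2); 5 moves as required.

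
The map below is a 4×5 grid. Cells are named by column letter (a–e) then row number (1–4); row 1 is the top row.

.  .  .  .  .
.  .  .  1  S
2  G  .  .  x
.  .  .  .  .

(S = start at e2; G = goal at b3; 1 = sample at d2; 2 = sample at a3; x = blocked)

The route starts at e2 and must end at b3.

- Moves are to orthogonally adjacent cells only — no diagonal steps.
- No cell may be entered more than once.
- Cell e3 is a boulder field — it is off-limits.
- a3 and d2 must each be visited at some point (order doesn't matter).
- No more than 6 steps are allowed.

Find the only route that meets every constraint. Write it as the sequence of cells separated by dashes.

The 6-move cap with required stops at a3, d2 leaves no slack for detours.
Route from e2: 4× left (reaching a2), down to a3, right to b3 — 6 moves in all.
Check: all required cells visited; 6 ≤ 6 moves.

e2 - d2 - c2 - b2 - a2 - a3 - b3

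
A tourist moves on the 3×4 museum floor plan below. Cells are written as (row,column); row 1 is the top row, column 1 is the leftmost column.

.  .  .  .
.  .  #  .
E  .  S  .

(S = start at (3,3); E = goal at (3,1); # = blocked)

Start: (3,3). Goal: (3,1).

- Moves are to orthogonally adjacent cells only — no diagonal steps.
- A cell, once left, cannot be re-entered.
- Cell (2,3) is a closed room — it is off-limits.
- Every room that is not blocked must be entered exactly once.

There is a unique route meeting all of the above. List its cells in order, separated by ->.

(3,3) -> (3,4) -> (2,4) -> (1,4) -> (1,3) -> (1,2) -> (1,1) -> (2,1) -> (2,2) -> (3,2) -> (3,1)

Need to visit all 11 open cells exactly once, starting at (3,3) and ending at (3,1).
Route from (3,3): right 1 to (3,4), up 2 to (1,4), left 3 to (1,1), down 1 to (2,1), right 1 to (2,2), down 1 to (3,2), left 1 to (3,1) — 10 moves in all.
Check: all 11 open cells covered.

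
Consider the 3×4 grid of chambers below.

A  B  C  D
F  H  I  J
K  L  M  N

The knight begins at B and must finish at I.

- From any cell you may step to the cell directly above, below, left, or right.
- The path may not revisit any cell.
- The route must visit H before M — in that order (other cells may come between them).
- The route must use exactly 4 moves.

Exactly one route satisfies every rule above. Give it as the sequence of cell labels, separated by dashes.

The waypoints must appear in the order H, M, with no cell reused.
Route from B: down 2 to L, right 1 to M, up 1 to I — 4 moves in all.
Check: order respected (H at step 1, M at step 3); 4 moves as required.

B - H - L - M - I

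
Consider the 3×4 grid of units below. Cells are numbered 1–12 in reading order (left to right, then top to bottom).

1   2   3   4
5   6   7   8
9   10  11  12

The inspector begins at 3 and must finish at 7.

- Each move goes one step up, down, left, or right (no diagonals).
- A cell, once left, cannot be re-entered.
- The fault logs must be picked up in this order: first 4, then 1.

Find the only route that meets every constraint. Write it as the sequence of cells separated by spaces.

3 4 8 12 11 10 9 5 1 2 6 7

The waypoints must appear in the order 4, 1, with no cell reused.
Route from 3: right to 4, 2× down (reaching 12), 3× left (reaching 9), 2× up (reaching 1), right to 2, down to 6, right to 7 — 11 moves in all.
Check: order respected (4 at step 1, 1 at step 8).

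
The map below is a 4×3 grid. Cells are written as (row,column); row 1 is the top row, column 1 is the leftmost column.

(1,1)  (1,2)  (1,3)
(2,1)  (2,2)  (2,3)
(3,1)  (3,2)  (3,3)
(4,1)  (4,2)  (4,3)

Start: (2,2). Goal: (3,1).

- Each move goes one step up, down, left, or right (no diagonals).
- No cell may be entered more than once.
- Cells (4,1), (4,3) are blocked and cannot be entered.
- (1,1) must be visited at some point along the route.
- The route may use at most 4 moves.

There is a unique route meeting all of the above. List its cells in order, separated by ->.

The 4-move cap with required stops at (1,1) leaves no slack for detours.
Route from (2,2): up to (1,2), left to (1,1), 2× down (reaching (3,1)) — 4 moves in all.
Check: all required cells visited; 4 ≤ 4 moves.

(2,2) -> (1,2) -> (1,1) -> (2,1) -> (3,1)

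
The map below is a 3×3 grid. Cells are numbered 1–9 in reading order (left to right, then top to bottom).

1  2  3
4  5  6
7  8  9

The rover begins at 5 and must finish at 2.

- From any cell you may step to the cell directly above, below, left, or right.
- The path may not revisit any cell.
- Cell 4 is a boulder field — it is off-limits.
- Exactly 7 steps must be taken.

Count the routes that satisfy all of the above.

Need simple routes of exactly 7 moves from 5 to 2 (Manhattan distance 1, so 3 moves are spent on a detour and 3 undoing it).
No route satisfies every constraint, so the count is 0.

0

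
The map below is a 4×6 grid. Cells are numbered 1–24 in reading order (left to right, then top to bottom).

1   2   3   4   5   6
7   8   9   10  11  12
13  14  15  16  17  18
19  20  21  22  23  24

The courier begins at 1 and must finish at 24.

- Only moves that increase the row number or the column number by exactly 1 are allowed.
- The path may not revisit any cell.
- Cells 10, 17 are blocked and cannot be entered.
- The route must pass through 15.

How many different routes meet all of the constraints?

12

A right/down-only route from 1 to 24 makes exactly 3 down-moves and 5 right-moves in some order.
With no other constraints that would be C(8,3) = 56 routes.
Split at 15 and multiply the segment counts (each segment already excludes blocked cells): 1→15: 6; 15→24: 2; product = 12.
That gives 12 routes.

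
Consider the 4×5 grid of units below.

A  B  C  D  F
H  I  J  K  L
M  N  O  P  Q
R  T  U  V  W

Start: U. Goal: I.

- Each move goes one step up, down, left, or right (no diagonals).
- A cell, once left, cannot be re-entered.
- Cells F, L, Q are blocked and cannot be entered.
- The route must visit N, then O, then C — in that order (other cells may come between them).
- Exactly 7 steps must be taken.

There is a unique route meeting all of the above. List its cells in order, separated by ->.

U -> T -> N -> O -> J -> C -> B -> I

The waypoints must appear in the order N, O, C, with no cell reused.
Route from U: left to T, up to N, right to O, 2× up (reaching C), left to B, down to I — 7 moves in all.
Check: order respected (N at step 2, O at step 3, C at step 5); 7 moves as required.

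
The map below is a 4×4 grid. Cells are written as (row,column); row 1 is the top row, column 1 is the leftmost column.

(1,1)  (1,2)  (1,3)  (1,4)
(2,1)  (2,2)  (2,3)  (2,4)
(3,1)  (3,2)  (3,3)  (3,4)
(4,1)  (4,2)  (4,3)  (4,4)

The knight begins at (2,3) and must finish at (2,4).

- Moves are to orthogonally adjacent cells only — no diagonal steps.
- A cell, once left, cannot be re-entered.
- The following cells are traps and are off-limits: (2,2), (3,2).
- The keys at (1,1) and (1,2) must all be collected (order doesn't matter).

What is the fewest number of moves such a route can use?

11

Any route passes through (1,1) and (1,2) in some order between (2,3) and (2,4). Summing Manhattan distances along each leg and taking the cheapest ordering ((2,3) → (1,2) → (1,1) → (2,4)) gives a lower bound of 2 + 1 + 4 = 7 moves.
The shortest route satisfying every rule uses 11 moves: (2,3) → (1,3) → (1,2) → (1,1) → (2,1) → (3,1) → (4,1) → (4,2) → (4,3) → (3,3) → (3,4) → (2,4).
The bound of 7 isn't tight here; checking systematically, no route of length 7 through 10 satisfies every constraint (on a 4-connected grid the length of any start-to-goal walk has the same parity as the Manhattan bound, so only lengths 7, 9, 11, … need checking), so 11 is the minimum.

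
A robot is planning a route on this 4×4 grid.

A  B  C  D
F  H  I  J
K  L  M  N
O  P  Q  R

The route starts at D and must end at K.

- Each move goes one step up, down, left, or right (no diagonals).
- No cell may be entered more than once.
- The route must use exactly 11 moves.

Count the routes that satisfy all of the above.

39

Need simple routes of exactly 11 moves from D to K (Manhattan distance 5, so 3 moves are spent on a detour and 3 undoing it).
Branch systematically from the start, pruning whenever the remaining move budget drops below the Manhattan distance to K or differs from it in parity. Grouping the completions by first move — via J: 17; via C: 22 — and summing: 17 + 22 = 39.
That gives 39 routes.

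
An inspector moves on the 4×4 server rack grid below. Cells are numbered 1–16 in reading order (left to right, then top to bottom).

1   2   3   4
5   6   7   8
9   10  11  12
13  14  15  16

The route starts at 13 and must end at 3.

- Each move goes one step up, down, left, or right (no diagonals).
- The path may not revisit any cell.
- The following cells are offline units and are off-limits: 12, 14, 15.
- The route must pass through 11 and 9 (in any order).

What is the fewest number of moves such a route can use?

5

Any route passes through 11 and 9 in some order between 13 and 3. Summing Manhattan distances along each leg and taking the cheapest ordering (13 → 9 → 11 → 3) gives a lower bound of 1 + 2 + 2 = 5 moves.
A route of 5 moves achieves this: 13 → 9 → 10 → 11 → 7 → 3.
Since 5 matches the lower bound, it is optimal.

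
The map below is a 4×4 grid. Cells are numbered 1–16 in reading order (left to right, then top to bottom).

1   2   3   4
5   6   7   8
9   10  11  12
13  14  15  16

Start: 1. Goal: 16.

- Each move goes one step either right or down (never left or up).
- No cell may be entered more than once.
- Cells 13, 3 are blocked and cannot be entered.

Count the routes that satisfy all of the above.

A right/down-only route from 1 to 16 makes exactly 3 down-moves and 3 right-moves in some order.
With no other constraints that would be C(6,3) = 20 routes.
Subtract routes through each blocked cell (inclusion–exclusion for overlaps): − through 3: 4 − through 13: 1 → 15.
That gives 15 routes.

15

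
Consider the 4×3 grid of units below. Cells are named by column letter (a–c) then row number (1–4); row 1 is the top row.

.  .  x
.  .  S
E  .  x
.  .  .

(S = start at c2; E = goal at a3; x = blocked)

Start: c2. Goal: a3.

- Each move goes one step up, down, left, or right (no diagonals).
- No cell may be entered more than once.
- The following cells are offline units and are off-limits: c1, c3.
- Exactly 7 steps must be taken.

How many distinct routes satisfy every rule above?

0

Need simple routes of exactly 7 moves from c2 to a3 (Manhattan distance 3, so 2 moves are spent on a detour and 2 undoing it).
No route satisfies every constraint, so the count is 0.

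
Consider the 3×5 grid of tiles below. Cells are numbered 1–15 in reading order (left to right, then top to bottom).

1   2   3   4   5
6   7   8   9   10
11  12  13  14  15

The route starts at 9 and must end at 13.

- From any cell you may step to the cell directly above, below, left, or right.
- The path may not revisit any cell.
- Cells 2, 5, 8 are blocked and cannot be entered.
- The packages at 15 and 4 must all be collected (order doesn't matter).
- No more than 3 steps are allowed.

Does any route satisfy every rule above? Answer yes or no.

no

Every way from 4 onward to 13 runs back through 9, which the route has already used — so it cannot be completed without a revisit.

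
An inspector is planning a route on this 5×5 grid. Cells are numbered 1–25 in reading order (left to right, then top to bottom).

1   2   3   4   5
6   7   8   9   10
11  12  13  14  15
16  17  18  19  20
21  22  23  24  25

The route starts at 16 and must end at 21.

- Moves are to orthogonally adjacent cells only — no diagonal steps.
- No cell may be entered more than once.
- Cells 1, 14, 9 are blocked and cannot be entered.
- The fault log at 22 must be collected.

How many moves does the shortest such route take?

Any route passes through 22 somewhere between 16 and 21. Summing Manhattan distances along the two legs (16 → 22 → 21) gives a lower bound of 2 + 1 = 3 moves.
A route of 3 moves achieves this: 16 → 17 → 22 → 21.
Since 3 matches the lower bound, it is optimal.

3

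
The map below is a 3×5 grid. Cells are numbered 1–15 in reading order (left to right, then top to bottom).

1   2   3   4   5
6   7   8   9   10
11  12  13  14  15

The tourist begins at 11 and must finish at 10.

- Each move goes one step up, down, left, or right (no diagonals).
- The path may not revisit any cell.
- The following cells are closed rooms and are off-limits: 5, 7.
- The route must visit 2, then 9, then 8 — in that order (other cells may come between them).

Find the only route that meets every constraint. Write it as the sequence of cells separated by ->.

The waypoints must appear in the order 2, 9, 8, with no cell reused.
Route from 11: 2× up (reaching 1), 3× right (reaching 4), down to 9, left to 8, down to 13, 2× right (reaching 15), up to 10 — 11 moves in all.
Check: order respected (2 at step 3, 9 at step 6, 8 at step 7).

11 -> 6 -> 1 -> 2 -> 3 -> 4 -> 9 -> 8 -> 13 -> 14 -> 15 -> 10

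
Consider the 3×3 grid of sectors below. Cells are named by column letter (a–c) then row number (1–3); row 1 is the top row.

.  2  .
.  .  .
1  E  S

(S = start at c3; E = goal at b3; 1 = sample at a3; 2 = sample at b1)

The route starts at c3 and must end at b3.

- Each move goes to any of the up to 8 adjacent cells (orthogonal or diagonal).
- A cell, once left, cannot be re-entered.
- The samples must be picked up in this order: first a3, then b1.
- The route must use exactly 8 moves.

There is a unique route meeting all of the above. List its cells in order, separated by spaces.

The waypoints must appear in the order a3, b1, with no cell reused.
Route from c3: up-left to b2, down-left to a3, 2× up (reaching a1), 2× right (reaching c1), down to c2, down-left to b3 — 8 moves in all.
Check: order respected (1 at step 2, 2 at step 5); 8 moves as required.

c3 b2 a3 a2 a1 b1 c1 c2 b3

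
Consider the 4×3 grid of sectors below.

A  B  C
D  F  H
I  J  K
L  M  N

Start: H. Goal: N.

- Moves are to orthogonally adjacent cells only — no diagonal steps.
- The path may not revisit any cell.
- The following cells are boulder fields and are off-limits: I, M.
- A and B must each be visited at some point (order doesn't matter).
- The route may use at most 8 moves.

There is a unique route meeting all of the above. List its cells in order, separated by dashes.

The budget equals the shortest possible length, so every move has to be on a shortest route through the required cells.
Route from H: up to C, 2× left (reaching A), down to D, right to F, down to J, right to K, down to N — 8 moves in all.
Check: all required cells visited; 8 ≤ 8 moves.

H - C - B - A - D - F - J - K - N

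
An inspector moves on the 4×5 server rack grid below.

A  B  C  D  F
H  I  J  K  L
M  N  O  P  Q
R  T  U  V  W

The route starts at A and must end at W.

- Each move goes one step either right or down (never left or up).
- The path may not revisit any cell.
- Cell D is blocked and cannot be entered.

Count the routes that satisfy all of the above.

31

A right/down-only route from A to W makes exactly 3 down-moves and 4 right-moves in some order.
With no other constraints that would be C(7,3) = 35 routes.
Subtract routes through each blocked cell (inclusion–exclusion for overlaps): − through D: 4 → 31.
That gives 31 routes.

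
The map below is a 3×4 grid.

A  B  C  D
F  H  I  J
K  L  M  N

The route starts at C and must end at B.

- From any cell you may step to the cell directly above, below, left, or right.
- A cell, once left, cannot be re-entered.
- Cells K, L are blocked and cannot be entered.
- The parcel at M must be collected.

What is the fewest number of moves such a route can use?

Any route passes through M somewhere between C and B. Summing Manhattan distances along the two legs (C → M → B) gives a lower bound of 2 + 3 = 5 moves.
The shortest route satisfying every rule uses 7 moves: C → D → J → N → M → I → H → B.
The no-revisit rule (legs can't share cells) pushes the minimum above the 5-move bound; an exhaustive check rules out every length from 5 to 6, leaving 7 as the minimum.

7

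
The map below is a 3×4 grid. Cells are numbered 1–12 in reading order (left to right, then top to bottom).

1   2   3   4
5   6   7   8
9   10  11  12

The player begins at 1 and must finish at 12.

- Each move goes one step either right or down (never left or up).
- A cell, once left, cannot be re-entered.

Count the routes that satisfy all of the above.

A right/down-only route from 1 to 12 makes exactly 2 down-moves and 3 right-moves in some order.
With no other constraints that would be C(5,2) = 10 routes.
That gives 10 routes.

10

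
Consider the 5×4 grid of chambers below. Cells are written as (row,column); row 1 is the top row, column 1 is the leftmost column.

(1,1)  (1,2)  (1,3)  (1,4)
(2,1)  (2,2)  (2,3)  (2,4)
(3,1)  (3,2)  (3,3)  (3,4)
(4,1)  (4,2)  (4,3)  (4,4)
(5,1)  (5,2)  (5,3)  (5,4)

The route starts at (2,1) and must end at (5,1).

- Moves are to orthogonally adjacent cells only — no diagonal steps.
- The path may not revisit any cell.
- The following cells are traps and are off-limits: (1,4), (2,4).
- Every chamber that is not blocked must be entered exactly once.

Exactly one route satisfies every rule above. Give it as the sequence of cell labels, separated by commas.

Need to visit all 18 open cells exactly once, starting at (2,1) and ending at (5,1).
Cell (1,3) has only two open neighbours ((2,3) and (1,2)), so the path must pass straight through it: one of those is the cell it's entered from and the other is where it exits.
Route from (2,1): up to (1,1), 2× right (reaching (1,3)), down to (2,3), left to (2,2), down to (3,2), left to (3,1), down to (4,1), 2× right (reaching (4,3)), up to (3,3), right to (3,4), 2× down (reaching (5,4)), 3× left (reaching (5,1)) — 17 moves in all.
Check: all 18 open cells covered.

(2,1), (1,1), (1,2), (1,3), (2,3), (2,2), (3,2), (3,1), (4,1), (4,2), (4,3), (3,3), (3,4), (4,4), (5,4), (5,3), (5,2), (5,1)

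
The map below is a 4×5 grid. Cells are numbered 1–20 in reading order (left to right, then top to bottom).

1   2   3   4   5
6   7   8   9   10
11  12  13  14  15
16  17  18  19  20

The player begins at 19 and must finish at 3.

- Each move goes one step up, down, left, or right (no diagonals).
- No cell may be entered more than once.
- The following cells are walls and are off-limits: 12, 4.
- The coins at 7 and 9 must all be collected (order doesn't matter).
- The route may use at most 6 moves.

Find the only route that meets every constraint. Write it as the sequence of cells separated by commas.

19, 14, 9, 8, 7, 2, 3

The budget equals the shortest possible length, so every move has to be on a shortest route through the required cells.
Route from 19: 2× up (reaching 9), 2× left (reaching 7), up to 2, right to 3 — 6 moves in all.
Check: all required cells visited; 6 ≤ 6 moves.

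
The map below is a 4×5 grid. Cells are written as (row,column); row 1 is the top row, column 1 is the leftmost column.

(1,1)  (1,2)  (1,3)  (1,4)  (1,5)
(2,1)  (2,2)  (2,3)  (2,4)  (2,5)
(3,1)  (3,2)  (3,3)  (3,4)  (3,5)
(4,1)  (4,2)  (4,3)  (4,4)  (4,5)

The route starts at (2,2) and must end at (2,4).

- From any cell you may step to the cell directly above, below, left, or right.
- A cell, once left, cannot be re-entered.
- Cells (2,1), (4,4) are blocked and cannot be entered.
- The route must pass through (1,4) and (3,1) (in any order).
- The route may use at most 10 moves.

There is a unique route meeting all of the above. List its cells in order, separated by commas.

(2,2), (3,2), (3,1), (4,1), (4,2), (4,3), (3,3), (2,3), (1,3), (1,4), (2,4)

The 10-move cap with required stops at (1,4), (3,1) leaves no slack for detours.
Route from (2,2): down to (3,2), left to (3,1), down to (4,1), 2× right (reaching (4,3)), 3× up (reaching (1,3)), right to (1,4), down to (2,4) — 10 moves in all.
Check: all required cells visited; 10 ≤ 10 moves.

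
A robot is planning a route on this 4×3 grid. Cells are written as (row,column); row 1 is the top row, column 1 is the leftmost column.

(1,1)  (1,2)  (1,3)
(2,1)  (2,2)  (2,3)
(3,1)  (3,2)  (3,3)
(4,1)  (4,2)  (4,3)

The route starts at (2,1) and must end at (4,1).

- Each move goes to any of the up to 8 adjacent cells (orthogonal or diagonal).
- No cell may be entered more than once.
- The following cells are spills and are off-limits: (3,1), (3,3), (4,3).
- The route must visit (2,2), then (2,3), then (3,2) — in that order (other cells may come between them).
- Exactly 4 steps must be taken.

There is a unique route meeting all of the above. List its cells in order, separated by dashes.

The waypoints must appear in the order (2,2), (2,3), (3,2), with no cell reused.
Route from (2,1): right 2 to (2,3), down-left 2 to (4,1) — 4 moves in all.
Check: order respected ((2,2) at step 1, (2,3) at step 2, (3,2) at step 3); 4 moves as required.

(2,1) - (2,2) - (2,3) - (3,2) - (4,1)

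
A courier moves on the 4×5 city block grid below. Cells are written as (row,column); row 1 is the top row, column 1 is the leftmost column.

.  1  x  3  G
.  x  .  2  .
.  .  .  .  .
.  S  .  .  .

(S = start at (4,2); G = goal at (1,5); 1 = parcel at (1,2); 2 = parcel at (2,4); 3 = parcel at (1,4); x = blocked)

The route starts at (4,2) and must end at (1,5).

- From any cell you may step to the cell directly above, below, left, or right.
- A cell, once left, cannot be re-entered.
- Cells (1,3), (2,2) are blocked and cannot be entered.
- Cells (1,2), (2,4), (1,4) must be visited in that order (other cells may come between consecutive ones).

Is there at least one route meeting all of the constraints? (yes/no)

(1,2) must be visited but has only one open neighbour ((1,1)), and it is neither the start nor the goal — the route would have to enter and leave through (1,1), re-entering it.

no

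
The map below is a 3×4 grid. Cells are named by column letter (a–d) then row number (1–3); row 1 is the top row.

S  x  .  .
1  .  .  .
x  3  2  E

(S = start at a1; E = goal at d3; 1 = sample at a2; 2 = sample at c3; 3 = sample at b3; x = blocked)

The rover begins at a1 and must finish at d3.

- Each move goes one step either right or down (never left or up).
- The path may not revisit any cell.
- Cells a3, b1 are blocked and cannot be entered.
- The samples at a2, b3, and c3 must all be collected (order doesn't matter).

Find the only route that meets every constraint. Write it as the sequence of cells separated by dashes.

a1 - a2 - b2 - b3 - c3 - d3

Moves only go right or down, so the column and row indices never decrease.
Route from a1: down 1 to a2, right 1 to b2, down 1 to b3, right 2 to d3 — 5 moves in all.
Check: all required cells visited.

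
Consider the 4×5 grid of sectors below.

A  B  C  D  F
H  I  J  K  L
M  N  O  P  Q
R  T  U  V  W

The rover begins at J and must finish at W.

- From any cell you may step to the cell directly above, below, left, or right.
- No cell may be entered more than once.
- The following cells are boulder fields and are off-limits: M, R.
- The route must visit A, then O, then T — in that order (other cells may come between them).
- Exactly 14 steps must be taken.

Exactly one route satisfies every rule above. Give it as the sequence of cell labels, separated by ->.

The waypoints must appear in the order A, O, T, with no cell reused.
Route from J: left 2 to H, up 1 to A, right 3 to D, down 2 to P, left 2 to N, down 1 to T, right 3 to W — 14 moves in all.
Check: order respected (A at step 3, O at step 9, T at step 11); 14 moves as required.

J -> I -> H -> A -> B -> C -> D -> K -> P -> O -> N -> T -> U -> V -> W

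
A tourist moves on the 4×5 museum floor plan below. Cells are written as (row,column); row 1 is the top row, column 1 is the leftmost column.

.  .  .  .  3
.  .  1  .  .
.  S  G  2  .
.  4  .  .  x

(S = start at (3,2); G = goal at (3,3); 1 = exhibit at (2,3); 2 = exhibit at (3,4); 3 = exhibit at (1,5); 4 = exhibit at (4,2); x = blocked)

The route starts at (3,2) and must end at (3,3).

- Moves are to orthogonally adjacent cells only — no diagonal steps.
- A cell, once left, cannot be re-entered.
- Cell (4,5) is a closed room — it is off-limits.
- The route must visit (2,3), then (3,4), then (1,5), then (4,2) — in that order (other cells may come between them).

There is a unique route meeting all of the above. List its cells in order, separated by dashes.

(3,2) - (2,2) - (2,3) - (2,4) - (3,4) - (3,5) - (2,5) - (1,5) - (1,4) - (1,3) - (1,2) - (1,1) - (2,1) - (3,1) - (4,1) - (4,2) - (4,3) - (3,3)

The waypoints must appear in the order (2,3), (3,4), (1,5), (4,2), with no cell reused.
Route from (3,2): up to (2,2), 2× right (reaching (2,4)), down to (3,4), right to (3,5), 2× up (reaching (1,5)), 4× left (reaching (1,1)), 3× down (reaching (4,1)), 2× right (reaching (4,3)), up to (3,3) — 17 moves in all.
Check: order respected (1 at step 2, 2 at step 4, 3 at step 7, 4 at step 15).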